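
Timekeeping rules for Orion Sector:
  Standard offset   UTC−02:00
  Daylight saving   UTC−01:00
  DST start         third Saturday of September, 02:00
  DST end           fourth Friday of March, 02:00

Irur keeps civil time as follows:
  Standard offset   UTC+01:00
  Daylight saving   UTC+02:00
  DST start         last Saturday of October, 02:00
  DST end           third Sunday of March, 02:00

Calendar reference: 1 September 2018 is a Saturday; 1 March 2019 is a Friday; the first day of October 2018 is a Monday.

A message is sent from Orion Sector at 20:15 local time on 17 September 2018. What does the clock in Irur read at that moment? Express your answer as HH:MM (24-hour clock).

1 September 2018 is a Saturday, so the first Saturday is September 1 and the third is September 15.
1 March 2019 is a Friday, so the first Friday is March 1 and the fourth is March 22.
Daylight saving runs 15 September 2018 – 22 March 2019; 17 September 2018 is inside that window, so Orion Sector is at UTC−01:00.
20:15 Orion Sector + 1h = 21:15 UTC.
1 October 2018 is a Monday, so Saturdays fall on 6, 13, 20, 27; the last is October 27.
1 March 2019 is a Friday, so the first Sunday is March 3 and the third is March 17.
At the standard offset (UTC+01:00), 21:15 UTC + 1h = 22:15 Irur standard time.
The standard-time date in Irur, 17 September 2018, is outside the daylight-saving period (27 October 2018 – 17 March 2019), so Irur is on standard time, UTC+01:00.
21:15 UTC + 1h = 22:15 Irur.

22:15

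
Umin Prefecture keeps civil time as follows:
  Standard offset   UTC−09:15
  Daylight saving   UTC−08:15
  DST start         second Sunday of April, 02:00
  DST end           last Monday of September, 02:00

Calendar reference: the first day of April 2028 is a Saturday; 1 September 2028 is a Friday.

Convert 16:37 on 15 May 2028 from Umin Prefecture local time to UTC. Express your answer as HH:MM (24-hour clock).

00:52

1 April 2028 is a Saturday, so the first Sunday is April 2 and the second is April 9.
1 September 2028 is a Friday, so Mondays fall on 4, 11, 18, 25; the last is September 25.
15 May 2028 lies within the daylight-saving period (9 April – 25 September), so Umin Prefecture is on daylight time, UTC−08:15.
16:37 local + 8h15m = 00:52 UTC (rolling into the next day, 16 May 2028).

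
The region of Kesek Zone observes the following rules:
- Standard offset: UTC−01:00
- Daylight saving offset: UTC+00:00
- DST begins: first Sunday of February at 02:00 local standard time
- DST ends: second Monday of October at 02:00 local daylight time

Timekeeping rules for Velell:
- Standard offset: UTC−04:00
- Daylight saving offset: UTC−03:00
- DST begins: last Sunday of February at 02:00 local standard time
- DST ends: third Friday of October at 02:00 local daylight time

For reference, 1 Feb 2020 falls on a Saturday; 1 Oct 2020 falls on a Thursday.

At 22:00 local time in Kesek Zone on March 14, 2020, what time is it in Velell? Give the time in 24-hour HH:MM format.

19:00

1 February 2020 is a Saturday, so the first Sunday is February 2.
1 October 2020 is a Thursday, so the first Monday is October 5 and the second is October 12.
March 14, 2020 lies within the daylight-saving period (2 February – 12 October), so Kesek Zone is on daylight time, UTC+00:00.
22:00 Kesek Zone − 0h = 22:00 UTC.
1 February 2020 is a Saturday, so Sundays fall on 2, 9, 16, 23; the last is February 23.
1 October 2020 is a Thursday, so the first Friday is October 2 and the third is October 16.
At the standard offset (UTC−04:00), 22:00 UTC − 4h = 18:00 Velell standard time.
Daylight saving runs 23 February – 16 October; the standard-time date in Velell, March 14, 2020, is inside that window, so Velell is at UTC−03:00.
22:00 UTC − 3h = 19:00 Velell.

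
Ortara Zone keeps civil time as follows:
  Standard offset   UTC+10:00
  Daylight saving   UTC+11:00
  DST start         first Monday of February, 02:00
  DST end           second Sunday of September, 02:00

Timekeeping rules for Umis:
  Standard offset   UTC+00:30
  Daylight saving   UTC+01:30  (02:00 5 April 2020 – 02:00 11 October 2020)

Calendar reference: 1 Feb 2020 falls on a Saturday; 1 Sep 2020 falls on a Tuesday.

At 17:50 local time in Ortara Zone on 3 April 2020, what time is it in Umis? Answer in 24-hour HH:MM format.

1 February 2020 is a Saturday, so the first Monday is February 3.
1 September 2020 is a Tuesday, so the first Sunday is September 6 and the second is September 13.
3 April 2020 lies within the daylight-saving period (3 February – 13 September), so Ortara Zone is on daylight time, UTC+11:00.
17:50 Ortara Zone − 11h = 06:50 UTC.
At the standard offset (UTC+00:30), 06:50 UTC + 0h30m = 07:20 Umis standard time.
The standard-time date in Umis, 3 April 2020, is outside the daylight-saving period (5 April – 11 October), so Umis is on standard time, UTC+00:30.
06:50 UTC + 0h30m = 07:20 Umis.

07:20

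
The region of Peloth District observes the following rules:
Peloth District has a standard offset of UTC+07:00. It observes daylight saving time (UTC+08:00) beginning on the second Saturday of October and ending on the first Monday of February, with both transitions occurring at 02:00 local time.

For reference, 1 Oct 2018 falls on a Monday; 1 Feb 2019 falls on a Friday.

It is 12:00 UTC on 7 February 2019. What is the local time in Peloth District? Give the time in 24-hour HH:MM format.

19:00

1 October 2018 is a Monday, so the first Saturday is October 6 and the second is October 13.
1 February 2019 is a Friday, so the first Monday is February 4.
At the standard offset (UTC+07:00), 12:00 UTC + 7h = 19:00 Peloth District standard time.
Daylight saving runs 13 October 2018 – 4 February 2019; the standard-time date in Peloth District, 7 February 2019, is outside that window, so Peloth District is on standard time at UTC+07:00.
12:00 UTC + 7h = 19:00 local.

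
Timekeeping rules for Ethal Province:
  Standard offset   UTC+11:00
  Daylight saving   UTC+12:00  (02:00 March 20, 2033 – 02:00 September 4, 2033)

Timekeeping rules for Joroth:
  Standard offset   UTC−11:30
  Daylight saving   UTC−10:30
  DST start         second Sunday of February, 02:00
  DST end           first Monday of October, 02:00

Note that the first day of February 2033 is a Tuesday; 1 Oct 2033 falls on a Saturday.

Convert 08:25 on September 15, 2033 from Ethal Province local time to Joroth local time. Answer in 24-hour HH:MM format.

10:55

September 15, 2033 is outside the daylight-saving period (20 March – 4 September), so Ethal Province is on standard time, UTC+11:00.
08:25 Ethal Province − 11h = 21:25 UTC (rolling into the previous day, 14 September 2033).
1 February 2033 is a Tuesday, so the first Sunday is February 6 and the second is February 13.
1 October 2033 is a Saturday, so the first Monday is October 3.
At the standard offset (UTC−11:30), 21:25 UTC − 11h30m = 09:55 Joroth standard time.
Daylight saving runs 13 February – 3 October; the standard-time date in Joroth, September 14, 2033, is inside that window, so Joroth is at UTC−10:30.
21:25 UTC − 10h30m = 10:55 Joroth.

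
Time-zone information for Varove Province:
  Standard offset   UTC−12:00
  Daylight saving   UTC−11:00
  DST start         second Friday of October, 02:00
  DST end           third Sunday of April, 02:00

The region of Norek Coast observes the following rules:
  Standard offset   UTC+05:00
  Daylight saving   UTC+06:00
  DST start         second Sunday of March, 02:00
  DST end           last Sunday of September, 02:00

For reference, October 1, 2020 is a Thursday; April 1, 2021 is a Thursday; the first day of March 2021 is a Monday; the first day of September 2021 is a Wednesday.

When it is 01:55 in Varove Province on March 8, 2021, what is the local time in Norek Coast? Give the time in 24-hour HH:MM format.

1 October 2020 is a Thursday, so the first Friday is October 2 and the second is October 9.
1 April 2021 is a Thursday, so the first Sunday is April 4 and the third is April 18.
Daylight saving runs 9 October 2020 – 18 April 2021; March 8, 2021 is inside that window, so Varove Province is at UTC−11:00.
01:55 Varove Province + 11h = 12:55 UTC.
1 March 2021 is a Monday, so the first Sunday is March 7 and the second is March 14.
1 September 2021 is a Wednesday, so Sundays fall on 5, 12, 19, 26; the last is September 26.
At the standard offset (UTC+05:00), 12:55 UTC + 5h = 17:55 Norek Coast standard time.
Daylight saving runs 14 March – 26 September; the standard-time date in Norek Coast, March 8, 2021, is outside that window, so Norek Coast is on standard time at UTC+05:00.
12:55 UTC + 5h = 17:55 Norek Coast.

17:55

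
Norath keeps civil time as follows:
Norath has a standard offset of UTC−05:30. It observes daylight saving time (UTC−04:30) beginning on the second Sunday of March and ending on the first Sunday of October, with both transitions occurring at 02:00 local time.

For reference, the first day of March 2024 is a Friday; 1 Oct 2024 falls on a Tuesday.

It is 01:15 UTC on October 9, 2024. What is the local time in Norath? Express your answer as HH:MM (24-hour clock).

1 March 2024 is a Friday, so the first Sunday is March 3 and the second is March 10.
1 October 2024 is a Tuesday, so the first Sunday is October 6.
At the standard offset (UTC−05:30), 01:15 UTC − 5h30m = 19:45 Norath standard time (rolling into the previous day, 8 October 2024).
The standard-time date in Norath, October 8, 2024, does not fall between 10 March and 6 October, so daylight saving is not in effect and Norath is at UTC−05:30.
01:15 UTC − 5h30m = 19:45 local (rolling into the previous day, 8 October 2024).

19:45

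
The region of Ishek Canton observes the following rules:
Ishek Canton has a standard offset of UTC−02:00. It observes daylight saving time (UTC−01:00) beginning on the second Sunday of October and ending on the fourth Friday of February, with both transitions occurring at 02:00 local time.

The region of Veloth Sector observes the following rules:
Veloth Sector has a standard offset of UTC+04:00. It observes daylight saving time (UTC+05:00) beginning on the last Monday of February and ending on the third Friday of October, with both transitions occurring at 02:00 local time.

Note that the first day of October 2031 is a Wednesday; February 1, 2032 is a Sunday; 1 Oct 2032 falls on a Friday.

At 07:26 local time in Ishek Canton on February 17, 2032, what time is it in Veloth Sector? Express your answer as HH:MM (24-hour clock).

1 October 2031 is a Wednesday, so the first Sunday is October 5 and the second is October 12.
1 February 2032 is a Sunday, so the first Friday is February 6 and the fourth is February 27.
Daylight saving runs 12 October 2031 – 27 February 2032; February 17, 2032 is inside that window, so Ishek Canton is at UTC−01:00.
07:26 Ishek Canton + 1h = 08:26 UTC.
1 February 2032 is a Sunday, so Mondays fall on 2, 9, 16, 23; the last is February 23.
1 October 2032 is a Friday, so the first Friday is October 1 and the third is October 15.
At the standard offset (UTC+04:00), 08:26 UTC + 4h = 12:26 Veloth Sector standard time.
The standard-time date in Veloth Sector, February 17, 2032, is outside the daylight-saving period (23 February – 15 October), so Veloth Sector is on standard time, UTC+04:00.
08:26 UTC + 4h = 12:26 Veloth Sector.

12:26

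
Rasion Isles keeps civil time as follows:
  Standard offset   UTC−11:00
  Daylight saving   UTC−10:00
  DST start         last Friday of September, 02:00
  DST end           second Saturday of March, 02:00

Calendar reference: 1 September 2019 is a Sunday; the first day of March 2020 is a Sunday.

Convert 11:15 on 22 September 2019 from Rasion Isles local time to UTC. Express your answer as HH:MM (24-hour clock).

22:15

1 September 2019 is a Sunday, so Fridays fall on 6, 13, 20, 27; the last is September 27.
1 March 2020 is a Sunday, so the first Saturday is March 7 and the second is March 14.
22 September 2019 is outside the daylight-saving period (27 September 2019 – 14 March 2020), so Rasion Isles is on standard time, UTC−11:00.
11:15 local + 11h = 22:15 UTC.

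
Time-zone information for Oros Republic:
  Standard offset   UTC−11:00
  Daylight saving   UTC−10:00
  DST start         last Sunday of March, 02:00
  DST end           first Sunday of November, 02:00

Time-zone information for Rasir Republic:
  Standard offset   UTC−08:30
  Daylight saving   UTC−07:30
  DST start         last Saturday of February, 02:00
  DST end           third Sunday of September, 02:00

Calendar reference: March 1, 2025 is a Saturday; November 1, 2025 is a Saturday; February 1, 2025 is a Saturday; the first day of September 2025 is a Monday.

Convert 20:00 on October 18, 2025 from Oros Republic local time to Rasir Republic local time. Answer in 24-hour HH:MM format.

21:30

1 March 2025 is a Saturday, so Sundays fall on 2, 9, 16, 23, 30; the last is March 30.
1 November 2025 is a Saturday, so the first Sunday is November 2.
Daylight saving runs 30 March – 2 November; October 18, 2025 is inside that window, so Oros Republic is at UTC−10:00.
20:00 Oros Republic + 10h = 06:00 UTC (rolling into the next day, 19 October 2025).
1 February 2025 is a Saturday, so Saturdays fall on 1, 8, 15, 22; the last is February 22.
1 September 2025 is a Monday, so the first Sunday is September 7 and the third is September 21.
At the standard offset (UTC−08:30), 06:00 UTC − 8h30m = 21:30 Rasir Republic standard time (rolling into the previous day, 18 October 2025).
Daylight saving runs 22 February – 21 September; the standard-time date in Rasir Republic, October 18, 2025, is outside that window, so Rasir Republic is on standard time at UTC−08:30.
06:00 UTC − 8h30m = 21:30 Rasir Republic (rolling into the previous day, 18 October 2025).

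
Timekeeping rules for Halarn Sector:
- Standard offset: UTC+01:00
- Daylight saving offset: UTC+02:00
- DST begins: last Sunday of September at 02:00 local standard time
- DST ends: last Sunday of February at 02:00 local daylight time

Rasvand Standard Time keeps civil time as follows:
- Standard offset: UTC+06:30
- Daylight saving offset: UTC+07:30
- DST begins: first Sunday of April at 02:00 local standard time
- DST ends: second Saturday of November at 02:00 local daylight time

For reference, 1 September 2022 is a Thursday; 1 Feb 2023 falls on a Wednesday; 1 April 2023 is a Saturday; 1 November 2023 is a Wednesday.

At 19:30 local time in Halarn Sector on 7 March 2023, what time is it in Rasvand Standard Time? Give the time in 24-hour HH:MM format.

1 September 2022 is a Thursday, so Sundays fall on 4, 11, 18, 25; the last is September 25.
1 February 2023 is a Wednesday, so Sundays fall on 5, 12, 19, 26; the last is February 26.
7 March 2023 does not fall between 25 September 2022 and 26 February 2023, so daylight saving is not in effect and Halarn Sector is at UTC+01:00.
19:30 Halarn Sector − 1h = 18:30 UTC.
1 April 2023 is a Saturday, so the first Sunday is April 2.
1 November 2023 is a Wednesday, so the first Saturday is November 4 and the second is November 11.
At the standard offset (UTC+06:30), 18:30 UTC + 6h30m = 01:00 Rasvand Standard Time standard time (rolling into the next day, 8 March 2023).
The standard-time date in Rasvand Standard Time, 8 March 2023, does not fall between 2 April and 11 November, so daylight saving is not in effect and Rasvand Standard Time is at UTC+06:30.
18:30 UTC + 6h30m = 01:00 Rasvand Standard Time (rolling into the next day, 8 March 2023).

01:00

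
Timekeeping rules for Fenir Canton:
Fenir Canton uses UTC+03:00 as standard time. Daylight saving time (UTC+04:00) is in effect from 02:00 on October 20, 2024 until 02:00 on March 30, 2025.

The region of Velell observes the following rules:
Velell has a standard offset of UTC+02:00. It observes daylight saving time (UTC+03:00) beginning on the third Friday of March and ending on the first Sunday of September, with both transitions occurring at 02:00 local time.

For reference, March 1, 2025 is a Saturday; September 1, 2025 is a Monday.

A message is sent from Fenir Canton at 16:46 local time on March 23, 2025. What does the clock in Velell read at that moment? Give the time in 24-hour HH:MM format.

March 23, 2025 lies within the daylight-saving period (20 October 2024 – 30 March 2025), so Fenir Canton is on daylight time, UTC+04:00.
16:46 Fenir Canton − 4h = 12:46 UTC.
1 March 2025 is a Saturday, so the first Friday is March 7 and the third is March 21.
1 September 2025 is a Monday, so the first Sunday is September 7.
At the standard offset (UTC+02:00), 12:46 UTC + 2h = 14:46 Velell standard time.
The standard-time date in Velell, March 23, 2025, falls between 21 March and 7 September, so daylight saving is in effect and Velell is at UTC+03:00.
12:46 UTC + 3h = 15:46 Velell.

15:46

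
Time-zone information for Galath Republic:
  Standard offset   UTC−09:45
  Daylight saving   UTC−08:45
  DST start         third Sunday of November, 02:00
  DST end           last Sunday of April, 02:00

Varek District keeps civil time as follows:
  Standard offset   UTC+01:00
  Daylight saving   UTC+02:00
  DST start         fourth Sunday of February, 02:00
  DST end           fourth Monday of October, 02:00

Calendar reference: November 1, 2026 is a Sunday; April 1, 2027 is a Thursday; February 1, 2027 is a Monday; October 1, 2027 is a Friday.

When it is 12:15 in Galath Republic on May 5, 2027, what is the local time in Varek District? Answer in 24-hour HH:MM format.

00:00

1 November 2026 is a Sunday, so the first Sunday is November 1 and the third is November 15.
1 April 2027 is a Thursday, so Sundays fall on 4, 11, 18, 25; the last is April 25.
May 5, 2027 does not fall between 15 November 2026 and 25 April 2027, so daylight saving is not in effect and Galath Republic is at UTC−09:45.
12:15 Galath Republic + 9h45m = 22:00 UTC.
1 February 2027 is a Monday, so the first Sunday is February 7 and the fourth is February 28.
1 October 2027 is a Friday, so the first Monday is October 4 and the fourth is October 25.
At the standard offset (UTC+01:00), 22:00 UTC + 1h = 23:00 Varek District standard time.
Daylight saving runs 28 February – 25 October; the standard-time date in Varek District, May 5, 2027, is inside that window, so Varek District is at UTC+02:00.
22:00 UTC + 2h = 00:00 Varek District (rolling into the next day, 6 May 2027).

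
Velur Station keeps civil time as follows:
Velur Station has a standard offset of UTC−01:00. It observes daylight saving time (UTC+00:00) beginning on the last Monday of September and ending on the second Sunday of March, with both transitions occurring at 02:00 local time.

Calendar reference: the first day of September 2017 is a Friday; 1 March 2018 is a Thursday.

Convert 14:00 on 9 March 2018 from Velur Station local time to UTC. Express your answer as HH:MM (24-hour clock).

1 September 2017 is a Friday, so Mondays fall on 4, 11, 18, 25; the last is September 25.
1 March 2018 is a Thursday, so the first Sunday is March 4 and the second is March 11.
9 March 2018 falls between 25 September 2017 and 11 March 2018, so daylight saving is in effect and Velur Station is at UTC+00:00.
14:00 local − 0h = 14:00 UTC.

14:00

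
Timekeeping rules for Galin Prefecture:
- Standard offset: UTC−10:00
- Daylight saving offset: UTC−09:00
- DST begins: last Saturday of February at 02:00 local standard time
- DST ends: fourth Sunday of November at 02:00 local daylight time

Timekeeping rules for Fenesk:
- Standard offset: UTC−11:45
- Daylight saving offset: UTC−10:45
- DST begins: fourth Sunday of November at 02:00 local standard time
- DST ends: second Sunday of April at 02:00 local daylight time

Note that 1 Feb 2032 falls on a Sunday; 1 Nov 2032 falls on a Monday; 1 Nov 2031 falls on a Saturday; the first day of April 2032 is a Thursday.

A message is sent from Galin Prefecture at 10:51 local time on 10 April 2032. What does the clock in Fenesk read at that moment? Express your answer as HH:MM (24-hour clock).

1 February 2032 is a Sunday, so Saturdays fall on 7, 14, 21, 28; the last is February 28.
1 November 2032 is a Monday, so the first Sunday is November 7 and the fourth is November 28.
Daylight saving runs 28 February – 28 November; 10 April 2032 is inside that window, so Galin Prefecture is at UTC−09:00.
10:51 Galin Prefecture + 9h = 19:51 UTC.
1 November 2031 is a Saturday, so the first Sunday is November 2 and the fourth is November 23.
1 April 2032 is a Thursday, so the first Sunday is April 4 and the second is April 11.
At the standard offset (UTC−11:45), 19:51 UTC − 11h45m = 08:06 Fenesk standard time.
The standard-time date in Fenesk, 10 April 2032, lies within the daylight-saving period (23 November 2031 – 11 April 2032), so Fenesk is on daylight time, UTC−10:45.
19:51 UTC − 10h45m = 09:06 Fenesk.

09:06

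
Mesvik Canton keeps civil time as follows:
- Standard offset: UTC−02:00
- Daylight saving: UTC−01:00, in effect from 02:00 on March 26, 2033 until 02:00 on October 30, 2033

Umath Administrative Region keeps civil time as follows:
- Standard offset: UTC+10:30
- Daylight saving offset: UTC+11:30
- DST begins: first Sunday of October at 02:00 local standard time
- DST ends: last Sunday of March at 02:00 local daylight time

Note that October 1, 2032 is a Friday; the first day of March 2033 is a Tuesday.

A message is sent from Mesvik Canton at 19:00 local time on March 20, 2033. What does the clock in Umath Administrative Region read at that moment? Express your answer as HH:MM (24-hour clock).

March 20, 2033 does not fall between 26 March and 30 October, so daylight saving is not in effect and Mesvik Canton is at UTC−02:00.
19:00 Mesvik Canton + 2h = 21:00 UTC.
1 October 2032 is a Friday, so the first Sunday is October 3.
1 March 2033 is a Tuesday, so Sundays fall on 6, 13, 20, 27; the last is March 27.
At the standard offset (UTC+10:30), 21:00 UTC + 10h30m = 07:30 Umath Administrative Region standard time (rolling into the next day, 21 March 2033).
Daylight saving runs 3 October 2032 – 27 March 2033; the standard-time date in Umath Administrative Region, March 21, 2033, is inside that window, so Umath Administrative Region is at UTC+11:30.
21:00 UTC + 11h30m = 08:30 Umath Administrative Region (rolling into the next day, 21 March 2033).

08:30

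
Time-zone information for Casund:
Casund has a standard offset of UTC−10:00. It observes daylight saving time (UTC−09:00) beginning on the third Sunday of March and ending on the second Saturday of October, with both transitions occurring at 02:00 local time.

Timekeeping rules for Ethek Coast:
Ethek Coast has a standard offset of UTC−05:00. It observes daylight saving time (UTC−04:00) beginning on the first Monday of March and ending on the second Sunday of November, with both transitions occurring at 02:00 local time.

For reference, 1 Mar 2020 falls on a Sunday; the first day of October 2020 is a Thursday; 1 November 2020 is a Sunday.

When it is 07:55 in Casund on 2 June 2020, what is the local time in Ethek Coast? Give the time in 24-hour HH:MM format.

12:55

1 March 2020 is a Sunday, so the first Sunday is March 1 and the third is March 15.
1 October 2020 is a Thursday, so the first Saturday is October 3 and the second is October 10.
Daylight saving runs 15 March – 10 October; 2 June 2020 is inside that window, so Casund is at UTC−09:00.
07:55 Casund + 9h = 16:55 UTC.
1 March 2020 is a Sunday, so the first Monday is March 2.
1 November 2020 is a Sunday, so the first Sunday is November 1 and the second is November 8.
At the standard offset (UTC−05:00), 16:55 UTC − 5h = 11:55 Ethek Coast standard time.
The standard-time date in Ethek Coast, 2 June 2020, lies within the daylight-saving period (2 March – 8 November), so Ethek Coast is on daylight time, UTC−04:00.
16:55 UTC − 4h = 12:55 Ethek Coast.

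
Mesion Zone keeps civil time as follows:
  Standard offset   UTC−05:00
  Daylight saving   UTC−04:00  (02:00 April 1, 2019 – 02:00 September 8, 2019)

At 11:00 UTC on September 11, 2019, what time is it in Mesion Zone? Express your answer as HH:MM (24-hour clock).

06:00

At the standard offset (UTC−05:00), 11:00 UTC − 5h = 06:00 Mesion Zone standard time.
The standard-time date in Mesion Zone, September 11, 2019, does not fall between 1 April and 8 September, so daylight saving is not in effect and Mesion Zone is at UTC−05:00.
11:00 UTC − 5h = 06:00 local.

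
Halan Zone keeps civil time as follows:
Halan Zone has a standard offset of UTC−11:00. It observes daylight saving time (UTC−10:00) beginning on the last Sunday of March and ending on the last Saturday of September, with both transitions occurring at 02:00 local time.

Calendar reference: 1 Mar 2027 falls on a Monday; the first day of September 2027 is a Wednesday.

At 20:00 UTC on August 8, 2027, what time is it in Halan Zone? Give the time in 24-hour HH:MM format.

10:00

1 March 2027 is a Monday, so Sundays fall on 7, 14, 21, 28; the last is March 28.
1 September 2027 is a Wednesday, so Saturdays fall on 4, 11, 18, 25; the last is September 25.
At the standard offset (UTC−11:00), 20:00 UTC − 11h = 09:00 Halan Zone standard time.
The standard-time date in Halan Zone, August 8, 2027, falls between 28 March and 25 September, so daylight saving is in effect and Halan Zone is at UTC−10:00.
20:00 UTC − 10h = 10:00 local.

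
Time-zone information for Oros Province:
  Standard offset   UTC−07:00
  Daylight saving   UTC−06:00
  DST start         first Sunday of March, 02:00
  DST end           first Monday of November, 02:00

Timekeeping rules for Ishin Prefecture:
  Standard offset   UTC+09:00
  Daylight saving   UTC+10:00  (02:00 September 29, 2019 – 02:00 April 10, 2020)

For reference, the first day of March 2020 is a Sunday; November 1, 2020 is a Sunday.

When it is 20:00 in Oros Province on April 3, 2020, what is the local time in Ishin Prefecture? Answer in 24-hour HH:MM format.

12:00

1 March 2020 is a Sunday, so the first Sunday is March 1.
1 November 2020 is a Sunday, so the first Monday is November 2.
April 3, 2020 falls between 1 March and 2 November, so daylight saving is in effect and Oros Province is at UTC−06:00.
20:00 Oros Province + 6h = 02:00 UTC (rolling into the next day, 4 April 2020).
At the standard offset (UTC+09:00), 02:00 UTC + 9h = 11:00 Ishin Prefecture standard time.
Daylight saving runs 29 September 2019 – 10 April 2020; the standard-time date in Ishin Prefecture, April 4, 2020, is inside that window, so Ishin Prefecture is at UTC+10:00.
02:00 UTC + 10h = 12:00 Ishin Prefecture.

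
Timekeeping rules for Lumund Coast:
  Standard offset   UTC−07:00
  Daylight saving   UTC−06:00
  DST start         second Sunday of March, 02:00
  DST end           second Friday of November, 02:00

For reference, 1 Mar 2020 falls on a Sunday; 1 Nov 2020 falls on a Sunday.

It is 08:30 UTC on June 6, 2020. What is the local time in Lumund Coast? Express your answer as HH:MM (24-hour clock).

1 March 2020 is a Sunday, so the first Sunday is March 1 and the second is March 8.
1 November 2020 is a Sunday, so the first Friday is November 6 and the second is November 13.
At the standard offset (UTC−07:00), 08:30 UTC − 7h = 01:30 Lumund Coast standard time.
Daylight saving runs 8 March – 13 November; the standard-time date in Lumund Coast, June 6, 2020, is inside that window, so Lumund Coast is at UTC−06:00.
08:30 UTC − 6h = 02:30 local.

02:30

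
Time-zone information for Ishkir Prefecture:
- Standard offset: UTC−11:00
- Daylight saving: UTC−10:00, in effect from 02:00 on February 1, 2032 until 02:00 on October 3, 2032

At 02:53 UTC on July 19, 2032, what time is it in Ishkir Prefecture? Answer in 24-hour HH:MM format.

At the standard offset (UTC−11:00), 02:53 UTC − 11h = 15:53 Ishkir Prefecture standard time (rolling into the previous day, 18 July 2032).
Daylight saving runs 1 February – 3 October; the standard-time date in Ishkir Prefecture, July 18, 2032, is inside that window, so Ishkir Prefecture is at UTC−10:00.
02:53 UTC − 10h = 16:53 local (rolling into the previous day, 18 July 2032).

16:53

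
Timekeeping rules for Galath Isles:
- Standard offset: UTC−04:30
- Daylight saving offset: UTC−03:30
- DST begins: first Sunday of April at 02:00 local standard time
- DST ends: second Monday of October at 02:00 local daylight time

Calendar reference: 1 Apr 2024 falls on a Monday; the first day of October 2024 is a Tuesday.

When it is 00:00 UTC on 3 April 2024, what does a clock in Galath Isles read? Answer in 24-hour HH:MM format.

1 April 2024 is a Monday, so the first Sunday is April 7.
1 October 2024 is a Tuesday, so the first Monday is October 7 and the second is October 14.
At the standard offset (UTC−04:30), 00:00 UTC − 4h30m = 19:30 Galath Isles standard time (rolling into the previous day, 2 April 2024).
The standard-time date in Galath Isles, 2 April 2024, does not fall between 7 April and 14 October, so daylight saving is not in effect and Galath Isles is at UTC−04:30.
00:00 UTC − 4h30m = 19:30 local (rolling into the previous day, 2 April 2024).

19:30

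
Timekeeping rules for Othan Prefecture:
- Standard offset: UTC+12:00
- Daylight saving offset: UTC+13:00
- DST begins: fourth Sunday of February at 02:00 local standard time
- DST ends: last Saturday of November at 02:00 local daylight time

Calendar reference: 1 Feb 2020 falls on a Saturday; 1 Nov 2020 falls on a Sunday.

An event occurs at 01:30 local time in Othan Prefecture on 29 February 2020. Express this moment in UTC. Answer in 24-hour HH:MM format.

1 February 2020 is a Saturday, so the first Sunday is February 2 and the fourth is February 23.
1 November 2020 is a Sunday, so Saturdays fall on 7, 14, 21, 28; the last is November 28.
29 February 2020 lies within the daylight-saving period (23 February – 28 November), so Othan Prefecture is on daylight time, UTC+13:00.
01:30 local − 13h = 12:30 UTC (rolling into the previous day, 28 February 2020).

12:30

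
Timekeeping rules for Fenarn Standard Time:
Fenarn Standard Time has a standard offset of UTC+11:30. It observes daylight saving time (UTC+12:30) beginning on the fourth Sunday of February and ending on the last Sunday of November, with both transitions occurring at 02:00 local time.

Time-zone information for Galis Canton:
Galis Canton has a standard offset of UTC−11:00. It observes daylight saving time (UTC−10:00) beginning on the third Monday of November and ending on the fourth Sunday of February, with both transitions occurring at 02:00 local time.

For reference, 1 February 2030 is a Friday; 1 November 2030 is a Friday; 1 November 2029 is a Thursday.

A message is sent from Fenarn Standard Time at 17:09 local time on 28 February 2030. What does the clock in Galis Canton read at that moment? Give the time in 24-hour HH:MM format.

17:39

1 February 2030 is a Friday, so the first Sunday is February 3 and the fourth is February 24.
1 November 2030 is a Friday, so Sundays fall on 3, 10, 17, 24; the last is November 24.
28 February 2030 lies within the daylight-saving period (24 February – 24 November), so Fenarn Standard Time is on daylight time, UTC+12:30.
17:09 Fenarn Standard Time − 12h30m = 04:39 UTC.
1 November 2029 is a Thursday, so the first Monday is November 5 and the third is November 19.
1 February 2030 is a Friday, so the first Sunday is February 3 and the fourth is February 24.
At the standard offset (UTC−11:00), 04:39 UTC − 11h = 17:39 Galis Canton standard time (rolling into the previous day, 27 February 2030).
The standard-time date in Galis Canton, 27 February 2030, does not fall between 19 November 2029 and 24 February 2030, so daylight saving is not in effect and Galis Canton is at UTC−11:00.
04:39 UTC − 11h = 17:39 Galis Canton (rolling into the previous day, 27 February 2030).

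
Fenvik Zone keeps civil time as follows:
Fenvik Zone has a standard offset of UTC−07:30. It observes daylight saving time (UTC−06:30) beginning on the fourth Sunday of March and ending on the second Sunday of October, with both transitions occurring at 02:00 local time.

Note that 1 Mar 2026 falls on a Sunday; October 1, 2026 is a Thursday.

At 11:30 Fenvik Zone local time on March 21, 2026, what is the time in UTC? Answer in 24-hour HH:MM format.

1 March 2026 is a Sunday, so the first Sunday is March 1 and the fourth is March 22.
1 October 2026 is a Thursday, so the first Sunday is October 4 and the second is October 11.
March 21, 2026 does not fall between 22 March and 11 October, so daylight saving is not in effect and Fenvik Zone is at UTC−07:30.
11:30 local + 7h30m = 19:00 UTC.

19:00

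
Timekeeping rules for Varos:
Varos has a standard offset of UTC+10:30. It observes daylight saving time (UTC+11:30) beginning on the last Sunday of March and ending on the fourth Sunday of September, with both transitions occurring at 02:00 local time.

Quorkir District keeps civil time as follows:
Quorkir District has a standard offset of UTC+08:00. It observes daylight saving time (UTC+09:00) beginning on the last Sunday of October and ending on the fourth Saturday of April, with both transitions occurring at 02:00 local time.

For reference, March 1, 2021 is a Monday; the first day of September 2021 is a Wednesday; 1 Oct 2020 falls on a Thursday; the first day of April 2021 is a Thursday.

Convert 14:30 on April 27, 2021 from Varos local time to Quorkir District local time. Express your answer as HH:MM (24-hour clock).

1 March 2021 is a Monday, so Sundays fall on 7, 14, 21, 28; the last is March 28.
1 September 2021 is a Wednesday, so the first Sunday is September 5 and the fourth is September 26.
Daylight saving runs 28 March – 26 September; April 27, 2021 is inside that window, so Varos is at UTC+11:30.
14:30 Varos − 11h30m = 03:00 UTC.
1 October 2020 is a Thursday, so Sundays fall on 4, 11, 18, 25; the last is October 25.
1 April 2021 is a Thursday, so the first Saturday is April 3 and the fourth is April 24.
At the standard offset (UTC+08:00), 03:00 UTC + 8h = 11:00 Quorkir District standard time.
The standard-time date in Quorkir District, April 27, 2021, is outside the daylight-saving period (25 October 2020 – 24 April 2021), so Quorkir District is on standard time, UTC+08:00.
03:00 UTC + 8h = 11:00 Quorkir District.

11:00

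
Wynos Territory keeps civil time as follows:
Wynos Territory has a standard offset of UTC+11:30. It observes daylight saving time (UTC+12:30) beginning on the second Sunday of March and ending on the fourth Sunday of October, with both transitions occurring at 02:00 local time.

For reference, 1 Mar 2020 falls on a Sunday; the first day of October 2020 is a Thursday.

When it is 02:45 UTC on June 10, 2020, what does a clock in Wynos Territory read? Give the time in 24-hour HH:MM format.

15:15

1 March 2020 is a Sunday, so the first Sunday is March 1 and the second is March 8.
1 October 2020 is a Thursday, so the first Sunday is October 4 and the fourth is October 25.
At the standard offset (UTC+11:30), 02:45 UTC + 11h30m = 14:15 Wynos Territory standard time.
Daylight saving runs 8 March – 25 October; the standard-time date in Wynos Territory, June 10, 2020, is inside that window, so Wynos Territory is at UTC+12:30.
02:45 UTC + 12h30m = 15:15 local.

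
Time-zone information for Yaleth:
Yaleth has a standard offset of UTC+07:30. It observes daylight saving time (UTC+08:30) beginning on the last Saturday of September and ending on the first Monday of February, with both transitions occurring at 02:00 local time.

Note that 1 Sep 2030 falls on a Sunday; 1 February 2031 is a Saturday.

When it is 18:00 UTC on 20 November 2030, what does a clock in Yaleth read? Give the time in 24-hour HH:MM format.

02:30

1 September 2030 is a Sunday, so Saturdays fall on 7, 14, 21, 28; the last is September 28.
1 February 2031 is a Saturday, so the first Monday is February 3.
At the standard offset (UTC+07:30), 18:00 UTC + 7h30m = 01:30 Yaleth standard time (rolling into the next day, 21 November 2030).
The standard-time date in Yaleth, 21 November 2030, lies within the daylight-saving period (28 September 2030 – 3 February 2031), so Yaleth is on daylight time, UTC+08:30.
18:00 UTC + 8h30m = 02:30 local (rolling into the next day, 21 November 2030).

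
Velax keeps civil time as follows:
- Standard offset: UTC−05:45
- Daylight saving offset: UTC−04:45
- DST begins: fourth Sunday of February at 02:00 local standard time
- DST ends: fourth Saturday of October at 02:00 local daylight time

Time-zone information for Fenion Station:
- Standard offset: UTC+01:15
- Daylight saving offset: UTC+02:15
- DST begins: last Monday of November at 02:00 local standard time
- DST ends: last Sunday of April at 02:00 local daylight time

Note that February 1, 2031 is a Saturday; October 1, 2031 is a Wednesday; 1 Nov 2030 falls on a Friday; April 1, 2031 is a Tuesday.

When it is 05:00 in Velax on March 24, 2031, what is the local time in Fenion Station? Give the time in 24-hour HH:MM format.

12:00

1 February 2031 is a Saturday, so the first Sunday is February 2 and the fourth is February 23.
1 October 2031 is a Wednesday, so the first Saturday is October 4 and the fourth is October 25.
Daylight saving runs 23 February – 25 October; March 24, 2031 is inside that window, so Velax is at UTC−04:45.
05:00 Velax + 4h45m = 09:45 UTC.
1 November 2030 is a Friday, so Mondays fall on 4, 11, 18, 25; the last is November 25.
1 April 2031 is a Tuesday, so Sundays fall on 6, 13, 20, 27; the last is April 27.
At the standard offset (UTC+01:15), 09:45 UTC + 1h15m = 11:00 Fenion Station standard time.
The standard-time date in Fenion Station, March 24, 2031, falls between 25 November 2030 and 27 April 2031, so daylight saving is in effect and Fenion Station is at UTC+02:15.
09:45 UTC + 2h15m = 12:00 Fenion Station.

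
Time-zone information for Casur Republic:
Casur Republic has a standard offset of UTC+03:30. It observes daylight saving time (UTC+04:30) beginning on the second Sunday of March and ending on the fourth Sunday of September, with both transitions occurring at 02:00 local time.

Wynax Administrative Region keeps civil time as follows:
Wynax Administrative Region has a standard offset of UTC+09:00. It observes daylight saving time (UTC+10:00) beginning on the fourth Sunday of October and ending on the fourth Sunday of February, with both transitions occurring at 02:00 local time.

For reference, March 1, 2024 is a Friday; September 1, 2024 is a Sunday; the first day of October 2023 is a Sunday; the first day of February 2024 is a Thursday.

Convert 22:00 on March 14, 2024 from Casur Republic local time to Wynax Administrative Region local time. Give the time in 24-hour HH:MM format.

1 March 2024 is a Friday, so the first Sunday is March 3 and the second is March 10.
1 September 2024 is a Sunday, so the first Sunday is September 1 and the fourth is September 22.
Daylight saving runs 10 March – 22 September; March 14, 2024 is inside that window, so Casur Republic is at UTC+04:30.
22:00 Casur Republic − 4h30m = 17:30 UTC.
1 October 2023 is a Sunday, so the first Sunday is October 1 and the fourth is October 22.
1 February 2024 is a Thursday, so the first Sunday is February 4 and the fourth is February 25.
At the standard offset (UTC+09:00), 17:30 UTC + 9h = 02:30 Wynax Administrative Region standard time (rolling into the next day, 15 March 2024).
The standard-time date in Wynax Administrative Region, March 15, 2024, does not fall between 22 October 2023 and 25 February 2024, so daylight saving is not in effect and Wynax Administrative Region is at UTC+09:00.
17:30 UTC + 9h = 02:30 Wynax Administrative Region (rolling into the next day, 15 March 2024).

02:30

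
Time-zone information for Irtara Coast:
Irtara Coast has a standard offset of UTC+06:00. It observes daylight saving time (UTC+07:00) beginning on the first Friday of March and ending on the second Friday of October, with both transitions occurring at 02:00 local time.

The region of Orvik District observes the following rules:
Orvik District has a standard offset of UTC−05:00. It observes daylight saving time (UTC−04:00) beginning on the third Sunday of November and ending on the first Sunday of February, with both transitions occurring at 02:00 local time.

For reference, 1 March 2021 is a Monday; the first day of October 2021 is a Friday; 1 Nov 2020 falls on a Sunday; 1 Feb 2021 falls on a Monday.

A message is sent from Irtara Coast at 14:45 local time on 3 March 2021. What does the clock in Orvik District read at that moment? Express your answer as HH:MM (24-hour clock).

1 March 2021 is a Monday, so the first Friday is March 5.
1 October 2021 is a Friday, so the first Friday is October 1 and the second is October 8.
3 March 2021 does not fall between 5 March and 8 October, so daylight saving is not in effect and Irtara Coast is at UTC+06:00.
14:45 Irtara Coast − 6h = 08:45 UTC.
1 November 2020 is a Sunday, so the first Sunday is November 1 and the third is November 15.
1 February 2021 is a Monday, so the first Sunday is February 7.
At the standard offset (UTC−05:00), 08:45 UTC − 5h = 03:45 Orvik District standard time.
The standard-time date in Orvik District, 3 March 2021, does not fall between 15 November 2020 and 7 February 2021, so daylight saving is not in effect and Orvik District is at UTC−05:00.
08:45 UTC − 5h = 03:45 Orvik District.

03:45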